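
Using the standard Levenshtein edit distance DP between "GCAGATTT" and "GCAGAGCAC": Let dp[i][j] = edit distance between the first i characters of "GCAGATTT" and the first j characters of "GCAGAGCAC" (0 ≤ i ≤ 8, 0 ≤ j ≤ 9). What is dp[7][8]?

   ''  G  C  A  G  A  G  C  A  C
''  0  1  2  3  4  5  6  7  8  9
 G  1  0  1  2  3  4  5  6  7  8
 C  2  1  0  1  2  3  4  5  6  7
 A  3  2  1  0  1  2  3  4  5  6
 G  4  3  2  1  0  1  2  3  4  5
 A  5  4  3  2  1  0  1  2  3  4
 T  6  5  4  3  2  1  1  2  3  4
 T  7  6  5  4  3  2  2  2  3  4
 T  8  7  6  5  4  3  3  3  3  4

3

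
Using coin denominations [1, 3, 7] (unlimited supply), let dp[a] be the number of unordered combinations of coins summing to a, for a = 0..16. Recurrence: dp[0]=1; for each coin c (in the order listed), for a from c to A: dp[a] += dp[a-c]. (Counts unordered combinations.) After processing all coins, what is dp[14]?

9

after  coin     0     1     2     3     4     5     6     7     8     9    10    11    12    13    14    15    16
          1     1     1     1     1     1     1     1     1     1     1     1     1     1     1     1     1     1
          3     1     1     1     2     2     2     3     3     3     4     4     4     5     5     5     6     6
          7     1     1     1     2     2     2     3     4     4     5     6     6     7     8     9    10    11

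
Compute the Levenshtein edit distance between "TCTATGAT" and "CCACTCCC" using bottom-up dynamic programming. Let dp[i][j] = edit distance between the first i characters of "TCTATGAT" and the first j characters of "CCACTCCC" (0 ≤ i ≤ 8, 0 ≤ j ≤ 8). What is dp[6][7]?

5

   ''  C  C  A  C  T  C  C  C
''  0  1  2  3  4  5  6  7  8
 T  1  1  2  3  4  4  5  6  7
 C  2  1  1  2  3  4  4  5  6
 T  3  2  2  2  3  3  4  5  6
 A  4  3  3  2  3  4  4  5  6
 T  5  4  4  3  3  3  4  5  6
 G  6  5  5  4  4  4  4  5  6
 A  7  6  6  5  5  5  5  5  6
 T  8  7  7  6  6  5  6  6  6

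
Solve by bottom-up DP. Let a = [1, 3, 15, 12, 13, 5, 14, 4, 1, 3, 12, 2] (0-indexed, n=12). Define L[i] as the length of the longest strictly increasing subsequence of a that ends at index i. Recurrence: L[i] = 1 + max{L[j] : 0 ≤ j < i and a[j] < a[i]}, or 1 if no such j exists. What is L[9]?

2

   i    0    1    2    3    4    5    6    7    8    9   10   11
a[i]    1    3   15   12   13    5   14    4    1    3   12    2
L[i]    1    2    3    3    4    3    5    3    1    2    4    2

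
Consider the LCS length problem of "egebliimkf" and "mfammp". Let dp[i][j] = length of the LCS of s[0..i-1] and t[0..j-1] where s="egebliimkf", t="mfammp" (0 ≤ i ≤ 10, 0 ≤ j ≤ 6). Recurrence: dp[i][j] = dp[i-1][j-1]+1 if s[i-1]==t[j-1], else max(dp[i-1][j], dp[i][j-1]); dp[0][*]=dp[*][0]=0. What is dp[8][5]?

   ''  m  f  a  m  m  p
''  0  0  0  0  0  0  0
 e  0  0  0  0  0  0  0
 g  0  0  0  0  0  0  0
 e  0  0  0  0  0  0  0
 b  0  0  0  0  0  0  0
 l  0  0  0  0  0  0  0
 i  0  0  0  0  0  0  0
 i  0  0  0  0  0  0  0
 m  0  1  1  1  1  1  1
 k  0  1  1  1  1  1  1
 f  0  1  2  2  2  2  2

1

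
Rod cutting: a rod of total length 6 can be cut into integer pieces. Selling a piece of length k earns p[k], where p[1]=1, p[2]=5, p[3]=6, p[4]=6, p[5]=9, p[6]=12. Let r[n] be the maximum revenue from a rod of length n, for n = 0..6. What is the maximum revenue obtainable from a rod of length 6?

15

   n    0    1    2    3    4    5    6
r[n]    0    1    5    6   10   11   15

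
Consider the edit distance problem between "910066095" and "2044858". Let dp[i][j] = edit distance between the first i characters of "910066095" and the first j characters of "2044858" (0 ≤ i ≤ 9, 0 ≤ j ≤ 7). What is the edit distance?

8

   ''  2  0  4  4  8  5  8
''  0  1  2  3  4  5  6  7
 9  1  1  2  3  4  5  6  7
 1  2  2  2  3  4  5  6  7
 0  3  3  2  3  4  5  6  7
 0  4  4  3  3  4  5  6  7
 6  5  5  4  4  4  5  6  7
 6  6  6  5  5  5  5  6  7
 0  7  7  6  6  6  6  6  7
 9  8  8  7  7  7  7  7  7
 5  9  9  8  8  8  8  7  8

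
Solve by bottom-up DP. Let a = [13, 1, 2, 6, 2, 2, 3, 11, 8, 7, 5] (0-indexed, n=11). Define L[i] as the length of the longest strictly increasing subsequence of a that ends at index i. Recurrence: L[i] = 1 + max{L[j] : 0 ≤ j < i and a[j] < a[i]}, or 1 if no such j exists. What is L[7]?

   i    0    1    2    3    4    5    6    7    8    9   10
a[i]   13    1    2    6    2    2    3   11    8    7    5
L[i]    1    1    2    3    2    2    3    4    4    4    4

4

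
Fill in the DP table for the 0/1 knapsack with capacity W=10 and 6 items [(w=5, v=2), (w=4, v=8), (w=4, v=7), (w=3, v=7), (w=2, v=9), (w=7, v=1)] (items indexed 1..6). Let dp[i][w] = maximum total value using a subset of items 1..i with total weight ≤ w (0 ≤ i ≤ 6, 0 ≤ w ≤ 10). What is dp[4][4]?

8

i\w   0   1   2   3   4   5   6   7   8   9  10
  0   0   0   0   0   0   0   0   0   0   0   0
  1   0   0   0   0   0   2   2   2   2   2   2
  2   0   0   0   0   8   8   8   8   8  10  10
  3   0   0   0   0   8   8   8   8  15  15  15
  4   0   0   0   7   8   8   8  15  15  15  15
  5   0   0   9   9   9  16  17  17  17  24  24
  6   0   0   9   9   9  16  17  17  17  24  24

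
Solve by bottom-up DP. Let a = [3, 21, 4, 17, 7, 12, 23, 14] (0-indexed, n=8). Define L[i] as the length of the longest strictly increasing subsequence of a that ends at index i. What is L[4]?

3

   i    0    1    2    3    4    5    6    7
a[i]    3   21    4   17    7   12   23   14
L[i]    1    2    2    3    3    4    5    5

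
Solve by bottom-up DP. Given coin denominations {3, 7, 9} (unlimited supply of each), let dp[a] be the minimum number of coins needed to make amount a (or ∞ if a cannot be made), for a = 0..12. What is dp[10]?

2

 a  0  1  2  3  4  5  6  7  8  9 10 11 12
dp  0  -  -  1  -  -  2  1  -  1  2  -  2
(- denotes ∞ / unreachable)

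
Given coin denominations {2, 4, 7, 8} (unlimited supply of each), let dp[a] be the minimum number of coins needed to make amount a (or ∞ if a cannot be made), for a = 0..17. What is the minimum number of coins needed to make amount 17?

 a  0  1  2  3  4  5  6  7  8  9 10 11 12 13 14 15 16 17
dp  0  -  1  -  1  -  2  1  1  2  2  2  2  3  2  2  2  3
(- denotes ∞ / unreachable)

3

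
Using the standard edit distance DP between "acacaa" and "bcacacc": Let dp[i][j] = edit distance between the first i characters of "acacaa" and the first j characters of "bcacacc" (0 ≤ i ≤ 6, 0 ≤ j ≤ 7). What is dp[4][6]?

   ''  b  c  a  c  a  c  c
''  0  1  2  3  4  5  6  7
 a  1  1  2  2  3  4  5  6
 c  2  2  1  2  2  3  4  5
 a  3  3  2  1  2  2  3  4
 c  4  4  3  2  1  2  2  3
 a  5  5  4  3  2  1  2  3
 a  6  6  5  4  3  2  2  3

2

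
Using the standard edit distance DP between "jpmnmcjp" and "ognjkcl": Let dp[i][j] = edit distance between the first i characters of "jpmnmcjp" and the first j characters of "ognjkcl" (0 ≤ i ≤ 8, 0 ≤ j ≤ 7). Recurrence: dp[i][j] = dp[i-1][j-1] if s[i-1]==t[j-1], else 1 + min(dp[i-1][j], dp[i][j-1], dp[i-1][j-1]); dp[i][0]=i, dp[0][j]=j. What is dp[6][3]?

   ''  o  g  n  j  k  c  l
''  0  1  2  3  4  5  6  7
 j  1  1  2  3  3  4  5  6
 p  2  2  2  3  4  4  5  6
 m  3  3  3  3  4  5  5  6
 n  4  4  4  3  4  5  6  6
 m  5  5  5  4  4  5  6  7
 c  6  6  6  5  5  5  5  6
 j  7  7  7  6  5  6  6  6
 p  8  8  8  7  6  6  7  7

5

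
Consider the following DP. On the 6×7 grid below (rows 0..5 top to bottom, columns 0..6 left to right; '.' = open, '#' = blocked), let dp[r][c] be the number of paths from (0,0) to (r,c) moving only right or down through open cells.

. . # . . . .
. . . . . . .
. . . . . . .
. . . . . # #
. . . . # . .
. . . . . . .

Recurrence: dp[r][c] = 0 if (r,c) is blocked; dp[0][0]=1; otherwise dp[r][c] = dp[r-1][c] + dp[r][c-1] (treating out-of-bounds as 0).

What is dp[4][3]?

r\c   0   1   2   3   4   5   6
  0   1   1   0   0   0   0   0
  1   1   2   2   2   2   2   2
  2   1   3   5   7   9  11  13
  3   1   4   9  16  25   0   0
  4   1   5  14  30   0   0   0
  5   1   6  20  50  50  50  50

30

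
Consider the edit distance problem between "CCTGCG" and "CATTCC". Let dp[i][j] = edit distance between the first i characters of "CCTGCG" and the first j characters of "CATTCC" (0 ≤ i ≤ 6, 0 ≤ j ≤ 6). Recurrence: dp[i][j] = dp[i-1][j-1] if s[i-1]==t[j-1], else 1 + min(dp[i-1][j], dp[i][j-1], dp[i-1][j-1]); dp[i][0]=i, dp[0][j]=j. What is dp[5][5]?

2

   ''  C  A  T  T  C  C
''  0  1  2  3  4  5  6
 C  1  0  1  2  3  4  5
 C  2  1  1  2  3  3  4
 T  3  2  2  1  2  3  4
 G  4  3  3  2  2  3  4
 C  5  4  4  3  3  2  3
 G  6  5  5  4  4  3  3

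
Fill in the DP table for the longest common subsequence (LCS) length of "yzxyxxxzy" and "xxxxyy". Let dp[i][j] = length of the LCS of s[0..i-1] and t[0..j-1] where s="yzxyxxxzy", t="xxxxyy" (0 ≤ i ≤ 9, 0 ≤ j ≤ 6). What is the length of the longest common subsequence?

   ''  x  x  x  x  y  y
''  0  0  0  0  0  0  0
 y  0  0  0  0  0  1  1
 z  0  0  0  0  0  1  1
 x  0  1  1  1  1  1  1
 y  0  1  1  1  1  2  2
 x  0  1  2  2  2  2  2
 x  0  1  2  3  3  3  3
 x  0  1  2  3  4  4  4
 z  0  1  2  3  4  4  4
 y  0  1  2  3  4  5  5

5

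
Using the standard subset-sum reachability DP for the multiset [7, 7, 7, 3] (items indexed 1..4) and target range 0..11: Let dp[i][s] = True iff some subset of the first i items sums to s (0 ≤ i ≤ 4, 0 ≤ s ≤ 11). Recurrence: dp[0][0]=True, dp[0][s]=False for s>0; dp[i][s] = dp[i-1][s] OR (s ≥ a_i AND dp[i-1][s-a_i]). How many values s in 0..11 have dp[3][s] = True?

i\s   0   1   2   3   4   5   6   7   8   9  10  11
  0   T   F   F   F   F   F   F   F   F   F   F   F
  1   T   F   F   F   F   F   F   T   F   F   F   F
  2   T   F   F   F   F   F   F   T   F   F   F   F
  3   T   F   F   F   F   F   F   T   F   F   F   F
  4   T   F   F   T   F   F   F   T   F   F   T   F

2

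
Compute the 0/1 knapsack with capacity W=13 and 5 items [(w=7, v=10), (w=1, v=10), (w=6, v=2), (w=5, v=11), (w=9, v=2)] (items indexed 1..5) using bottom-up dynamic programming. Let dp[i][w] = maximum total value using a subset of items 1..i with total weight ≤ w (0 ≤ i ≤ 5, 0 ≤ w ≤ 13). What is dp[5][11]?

i\w   0   1   2   3   4   5   6   7   8   9  10  11  12  13
  0   0   0   0   0   0   0   0   0   0   0   0   0   0   0
  1   0   0   0   0   0   0   0  10  10  10  10  10  10  10
  2   0  10  10  10  10  10  10  10  20  20  20  20  20  20
  3   0  10  10  10  10  10  10  12  20  20  20  20  20  20
  4   0  10  10  10  10  11  21  21  21  21  21  21  23  31
  5   0  10  10  10  10  11  21  21  21  21  21  21  23  31

21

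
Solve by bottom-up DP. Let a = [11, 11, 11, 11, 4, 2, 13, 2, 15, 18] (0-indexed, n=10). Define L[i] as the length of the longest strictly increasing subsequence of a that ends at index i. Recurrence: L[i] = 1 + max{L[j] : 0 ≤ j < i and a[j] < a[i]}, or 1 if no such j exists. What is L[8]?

   i    0    1    2    3    4    5    6    7    8    9
a[i]   11   11   11   11    4    2   13    2   15   18
L[i]    1    1    1    1    1    1    2    1    3    4

3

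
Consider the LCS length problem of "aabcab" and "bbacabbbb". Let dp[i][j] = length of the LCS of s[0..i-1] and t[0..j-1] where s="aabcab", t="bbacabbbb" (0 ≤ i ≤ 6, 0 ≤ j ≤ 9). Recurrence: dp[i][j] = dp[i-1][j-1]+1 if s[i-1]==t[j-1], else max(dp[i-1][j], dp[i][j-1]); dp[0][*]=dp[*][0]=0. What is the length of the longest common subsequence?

4

   ''  b  b  a  c  a  b  b  b  b
''  0  0  0  0  0  0  0  0  0  0
 a  0  0  0  1  1  1  1  1  1  1
 a  0  0  0  1  1  2  2  2  2  2
 b  0  1  1  1  1  2  3  3  3  3
 c  0  1  1  1  2  2  3  3  3  3
 a  0  1  1  2  2  3  3  3  3  3
 b  0  1  2  2  2  3  4  4  4  4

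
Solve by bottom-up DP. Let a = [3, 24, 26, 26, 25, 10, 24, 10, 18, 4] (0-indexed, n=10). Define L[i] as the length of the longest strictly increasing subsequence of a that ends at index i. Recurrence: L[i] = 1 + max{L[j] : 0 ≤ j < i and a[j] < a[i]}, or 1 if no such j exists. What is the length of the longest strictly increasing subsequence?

   i    0    1    2    3    4    5    6    7    8    9
a[i]    3   24   26   26   25   10   24   10   18    4
L[i]    1    2    3    3    3    2    3    2    3    2

3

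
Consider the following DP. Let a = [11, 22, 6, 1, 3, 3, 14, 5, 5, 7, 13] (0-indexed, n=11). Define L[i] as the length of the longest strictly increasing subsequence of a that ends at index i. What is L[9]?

   i    0    1    2    3    4    5    6    7    8    9   10
a[i]   11   22    6    1    3    3   14    5    5    7   13
L[i]    1    2    1    1    2    2    3    3    3    4    5

4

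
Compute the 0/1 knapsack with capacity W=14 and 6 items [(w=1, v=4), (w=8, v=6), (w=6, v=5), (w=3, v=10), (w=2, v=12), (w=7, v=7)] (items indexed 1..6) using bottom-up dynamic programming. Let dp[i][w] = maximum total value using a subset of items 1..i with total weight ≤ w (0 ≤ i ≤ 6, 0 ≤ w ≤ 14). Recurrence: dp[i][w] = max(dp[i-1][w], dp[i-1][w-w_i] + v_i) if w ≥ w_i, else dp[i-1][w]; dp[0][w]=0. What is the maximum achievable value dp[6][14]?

33

i\w   0   1   2   3   4   5   6   7   8   9  10  11  12  13  14
  0   0   0   0   0   0   0   0   0   0   0   0   0   0   0   0
  1   0   4   4   4   4   4   4   4   4   4   4   4   4   4   4
  2   0   4   4   4   4   4   4   4   6  10  10  10  10  10  10
  3   0   4   4   4   4   4   5   9   9  10  10  10  10  10  11
  4   0   4   4  10  14  14  14  14  14  15  19  19  20  20  20
  5   0   4  12  16  16  22  26  26  26  26  26  27  31  31  32
  6   0   4  12  16  16  22  26  26  26  26  26  27  31  33  33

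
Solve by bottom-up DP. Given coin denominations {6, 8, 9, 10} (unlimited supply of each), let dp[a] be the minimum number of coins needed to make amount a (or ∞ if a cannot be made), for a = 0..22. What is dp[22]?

3

 a  0  1  2  3  4  5  6  7  8  9 10 11 12 13 14 15 16 17 18 19 20 21 22
dp  0  -  -  -  -  -  1  -  1  1  1  -  2  -  2  2  2  2  2  2  2  3  3
(- denotes ∞ / unreachable)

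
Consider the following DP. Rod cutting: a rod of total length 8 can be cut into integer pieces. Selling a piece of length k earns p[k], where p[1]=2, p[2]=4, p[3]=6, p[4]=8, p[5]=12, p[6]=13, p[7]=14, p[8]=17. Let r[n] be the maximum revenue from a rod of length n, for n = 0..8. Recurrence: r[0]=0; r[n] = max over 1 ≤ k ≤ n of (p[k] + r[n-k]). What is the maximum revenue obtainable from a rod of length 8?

18

   n    0    1    2    3    4    5    6    7    8
r[n]    0    2    4    6    8   12   14   16   18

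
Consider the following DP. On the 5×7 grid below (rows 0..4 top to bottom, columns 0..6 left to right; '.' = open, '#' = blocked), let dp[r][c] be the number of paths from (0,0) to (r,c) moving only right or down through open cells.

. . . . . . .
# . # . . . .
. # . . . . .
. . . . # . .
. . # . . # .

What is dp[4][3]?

r\c   0   1   2   3   4   5   6
  0   1   1   1   1   1   1   1
  1   0   1   0   1   2   3   4
  2   0   0   0   1   3   6  10
  3   0   0   0   1   0   6  16
  4   0   0   0   1   1   0  16

1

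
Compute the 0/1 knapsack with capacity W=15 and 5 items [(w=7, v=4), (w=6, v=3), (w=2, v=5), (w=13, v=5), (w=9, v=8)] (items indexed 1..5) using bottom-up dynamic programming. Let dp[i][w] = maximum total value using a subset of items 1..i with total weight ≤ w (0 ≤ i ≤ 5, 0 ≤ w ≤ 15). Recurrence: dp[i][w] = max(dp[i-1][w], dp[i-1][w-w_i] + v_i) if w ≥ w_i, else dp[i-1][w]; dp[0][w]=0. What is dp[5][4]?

i\w   0   1   2   3   4   5   6   7   8   9  10  11  12  13  14  15
  0   0   0   0   0   0   0   0   0   0   0   0   0   0   0   0   0
  1   0   0   0   0   0   0   0   4   4   4   4   4   4   4   4   4
  2   0   0   0   0   0   0   3   4   4   4   4   4   4   7   7   7
  3   0   0   5   5   5   5   5   5   8   9   9   9   9   9   9  12
  4   0   0   5   5   5   5   5   5   8   9   9   9   9   9   9  12
  5   0   0   5   5   5   5   5   5   8   9   9  13  13  13  13  13

5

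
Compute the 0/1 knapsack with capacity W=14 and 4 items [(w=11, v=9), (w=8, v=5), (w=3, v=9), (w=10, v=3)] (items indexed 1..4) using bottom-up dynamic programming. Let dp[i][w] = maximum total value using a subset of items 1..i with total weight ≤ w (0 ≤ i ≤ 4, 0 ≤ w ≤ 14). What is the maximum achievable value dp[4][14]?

18

i\w   0   1   2   3   4   5   6   7   8   9  10  11  12  13  14
  0   0   0   0   0   0   0   0   0   0   0   0   0   0   0   0
  1   0   0   0   0   0   0   0   0   0   0   0   9   9   9   9
  2   0   0   0   0   0   0   0   0   5   5   5   9   9   9   9
  3   0   0   0   9   9   9   9   9   9   9   9  14  14  14  18
  4   0   0   0   9   9   9   9   9   9   9   9  14  14  14  18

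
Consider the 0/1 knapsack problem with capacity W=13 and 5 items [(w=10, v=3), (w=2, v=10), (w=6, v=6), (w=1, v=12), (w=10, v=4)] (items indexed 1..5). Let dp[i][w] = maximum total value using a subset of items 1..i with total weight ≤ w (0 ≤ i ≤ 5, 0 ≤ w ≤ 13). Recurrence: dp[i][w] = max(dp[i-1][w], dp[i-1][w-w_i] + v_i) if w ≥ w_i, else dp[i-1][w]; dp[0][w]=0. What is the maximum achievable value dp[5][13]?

i\w   0   1   2   3   4   5   6   7   8   9  10  11  12  13
  0   0   0   0   0   0   0   0   0   0   0   0   0   0   0
  1   0   0   0   0   0   0   0   0   0   0   3   3   3   3
  2   0   0  10  10  10  10  10  10  10  10  10  10  13  13
  3   0   0  10  10  10  10  10  10  16  16  16  16  16  16
  4   0  12  12  22  22  22  22  22  22  28  28  28  28  28
  5   0  12  12  22  22  22  22  22  22  28  28  28  28  28

28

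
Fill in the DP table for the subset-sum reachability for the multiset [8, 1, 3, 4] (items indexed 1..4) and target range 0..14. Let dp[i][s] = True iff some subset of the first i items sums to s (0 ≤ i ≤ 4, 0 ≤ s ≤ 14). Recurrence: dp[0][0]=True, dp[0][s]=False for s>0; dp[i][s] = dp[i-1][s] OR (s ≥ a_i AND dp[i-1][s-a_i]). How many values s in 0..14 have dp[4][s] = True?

11

i\s   0   1   2   3   4   5   6   7   8   9  10  11  12  13  14
  0   T   F   F   F   F   F   F   F   F   F   F   F   F   F   F
  1   T   F   F   F   F   F   F   F   T   F   F   F   F   F   F
  2   T   T   F   F   F   F   F   F   T   T   F   F   F   F   F
  3   T   T   F   T   T   F   F   F   T   T   F   T   T   F   F
  4   T   T   F   T   T   T   F   T   T   T   F   T   T   T   F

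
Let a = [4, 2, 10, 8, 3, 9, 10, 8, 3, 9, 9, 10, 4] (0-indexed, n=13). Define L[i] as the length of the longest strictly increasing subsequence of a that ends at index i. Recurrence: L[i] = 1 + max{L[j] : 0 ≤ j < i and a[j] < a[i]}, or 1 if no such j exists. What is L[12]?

   i    0    1    2    3    4    5    6    7    8    9   10   11   12
a[i]    4    2   10    8    3    9   10    8    3    9    9   10    4
L[i]    1    1    2    2    2    3    4    3    2    4    4    5    3

3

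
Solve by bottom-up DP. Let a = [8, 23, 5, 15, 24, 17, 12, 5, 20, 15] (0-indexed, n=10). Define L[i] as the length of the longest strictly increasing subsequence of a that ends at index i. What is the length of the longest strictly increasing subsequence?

   i    0    1    2    3    4    5    6    7    8    9
a[i]    8   23    5   15   24   17   12    5   20   15
L[i]    1    2    1    2    3    3    2    1    4    3

4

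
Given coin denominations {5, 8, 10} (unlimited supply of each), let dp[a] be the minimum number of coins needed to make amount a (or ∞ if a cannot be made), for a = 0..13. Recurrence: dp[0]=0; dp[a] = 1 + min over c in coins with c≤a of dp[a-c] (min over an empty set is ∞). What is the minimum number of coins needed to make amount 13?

2

 a  0  1  2  3  4  5  6  7  8  9 10 11 12 13
dp  0  -  -  -  -  1  -  -  1  -  1  -  -  2
(- denotes ∞ / unreachable)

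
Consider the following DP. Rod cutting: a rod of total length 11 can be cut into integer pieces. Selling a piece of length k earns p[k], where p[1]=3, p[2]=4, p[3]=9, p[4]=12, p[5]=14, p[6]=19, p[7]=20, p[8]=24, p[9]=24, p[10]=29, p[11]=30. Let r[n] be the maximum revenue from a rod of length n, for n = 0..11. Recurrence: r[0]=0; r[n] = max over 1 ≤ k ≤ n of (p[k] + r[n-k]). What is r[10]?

31

   n    0    1    2    3    4    5    6    7    8    9   10   11
r[n]    0    3    6    9   12   15   19   22   25   28   31   34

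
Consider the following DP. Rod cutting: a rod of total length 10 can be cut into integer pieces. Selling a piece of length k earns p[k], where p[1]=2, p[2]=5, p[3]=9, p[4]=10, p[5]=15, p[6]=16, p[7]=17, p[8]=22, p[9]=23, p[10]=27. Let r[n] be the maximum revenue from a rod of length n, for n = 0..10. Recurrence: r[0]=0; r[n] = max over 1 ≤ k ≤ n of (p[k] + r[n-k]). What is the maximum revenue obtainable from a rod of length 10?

30

   n    0    1    2    3    4    5    6    7    8    9   10
r[n]    0    2    5    9   11   15   18   20   24   27   30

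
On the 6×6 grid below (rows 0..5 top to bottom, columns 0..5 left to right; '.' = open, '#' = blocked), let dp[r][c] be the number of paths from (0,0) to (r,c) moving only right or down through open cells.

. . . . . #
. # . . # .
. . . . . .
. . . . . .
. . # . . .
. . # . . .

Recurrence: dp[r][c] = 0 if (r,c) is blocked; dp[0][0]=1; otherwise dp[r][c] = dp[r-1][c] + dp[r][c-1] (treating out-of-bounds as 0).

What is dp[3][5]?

16

r\c   0   1   2   3   4   5
  0   1   1   1   1   1   0
  1   1   0   1   2   0   0
  2   1   1   2   4   4   4
  3   1   2   4   8  12  16
  4   1   3   0   8  20  36
  5   1   4   0   8  28  64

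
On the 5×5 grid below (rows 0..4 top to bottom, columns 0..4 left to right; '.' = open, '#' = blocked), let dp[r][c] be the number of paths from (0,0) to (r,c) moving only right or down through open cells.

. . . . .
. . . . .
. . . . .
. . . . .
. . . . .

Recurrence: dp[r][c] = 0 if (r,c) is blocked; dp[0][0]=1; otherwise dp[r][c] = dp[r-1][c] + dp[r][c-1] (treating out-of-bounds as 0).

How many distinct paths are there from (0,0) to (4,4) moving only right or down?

70

r\c   0   1   2   3   4
  0   1   1   1   1   1
  1   1   2   3   4   5
  2   1   3   6  10  15
  3   1   4  10  20  35
  4   1   5  15  35  70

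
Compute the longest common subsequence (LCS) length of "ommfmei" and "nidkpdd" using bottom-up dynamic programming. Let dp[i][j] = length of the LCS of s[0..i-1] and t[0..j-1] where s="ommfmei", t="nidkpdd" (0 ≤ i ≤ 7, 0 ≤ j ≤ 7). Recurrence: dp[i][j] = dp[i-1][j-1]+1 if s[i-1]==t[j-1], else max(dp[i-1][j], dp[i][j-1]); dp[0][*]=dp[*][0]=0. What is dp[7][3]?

1

   ''  n  i  d  k  p  d  d
''  0  0  0  0  0  0  0  0
 o  0  0  0  0  0  0  0  0
 m  0  0  0  0  0  0  0  0
 m  0  0  0  0  0  0  0  0
 f  0  0  0  0  0  0  0  0
 m  0  0  0  0  0  0  0  0
 e  0  0  0  0  0  0  0  0
 i  0  0  1  1  1  1  1  1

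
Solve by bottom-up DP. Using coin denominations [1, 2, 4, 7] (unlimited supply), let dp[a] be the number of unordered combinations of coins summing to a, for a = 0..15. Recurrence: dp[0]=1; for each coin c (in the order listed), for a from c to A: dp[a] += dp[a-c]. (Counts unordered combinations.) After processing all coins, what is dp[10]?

after  coin     0     1     2     3     4     5     6     7     8     9    10    11    12    13    14    15
          1     1     1     1     1     1     1     1     1     1     1     1     1     1     1     1     1
          2     1     1     2     2     3     3     4     4     5     5     6     6     7     7     8     8
          4     1     1     2     2     4     4     6     6     9     9    12    12    16    16    20    20
          7     1     1     2     2     4     4     6     7    10    11    14    16    20    22    27    30

14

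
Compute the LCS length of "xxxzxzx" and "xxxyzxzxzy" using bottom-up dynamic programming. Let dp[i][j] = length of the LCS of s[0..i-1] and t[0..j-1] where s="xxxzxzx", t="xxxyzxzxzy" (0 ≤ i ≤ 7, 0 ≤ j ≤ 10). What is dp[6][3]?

3

   ''  x  x  x  y  z  x  z  x  z  y
''  0  0  0  0  0  0  0  0  0  0  0
 x  0  1  1  1  1  1  1  1  1  1  1
 x  0  1  2  2  2  2  2  2  2  2  2
 x  0  1  2  3  3  3  3  3  3  3  3
 z  0  1  2  3  3  4  4  4  4  4  4
 x  0  1  2  3  3  4  5  5  5  5  5
 z  0  1  2  3  3  4  5  6  6  6  6
 x  0  1  2  3  3  4  5  6  7  7  7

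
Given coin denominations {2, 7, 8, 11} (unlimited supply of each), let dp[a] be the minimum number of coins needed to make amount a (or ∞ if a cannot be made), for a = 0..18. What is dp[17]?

3

 a  0  1  2  3  4  5  6  7  8  9 10 11 12 13 14 15 16 17 18
dp  0  -  1  -  2  -  3  1  1  2  2  1  3  2  2  2  2  3  2
(- denotes ∞ / unreachable)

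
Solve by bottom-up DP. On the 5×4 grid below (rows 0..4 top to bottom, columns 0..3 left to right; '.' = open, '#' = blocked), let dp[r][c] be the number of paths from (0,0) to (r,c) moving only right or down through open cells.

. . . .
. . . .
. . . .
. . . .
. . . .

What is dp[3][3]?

20

r\c   0   1   2   3
  0   1   1   1   1
  1   1   2   3   4
  2   1   3   6  10
  3   1   4  10  20
  4   1   5  15  35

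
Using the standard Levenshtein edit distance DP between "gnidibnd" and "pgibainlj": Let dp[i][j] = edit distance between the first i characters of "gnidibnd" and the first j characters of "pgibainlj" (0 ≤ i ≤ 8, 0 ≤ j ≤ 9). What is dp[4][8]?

6

   ''  p  g  i  b  a  i  n  l  j
''  0  1  2  3  4  5  6  7  8  9
 g  1  1  1  2  3  4  5  6  7  8
 n  2  2  2  2  3  4  5  5  6  7
 i  3  3  3  2  3  4  4  5  6  7
 d  4  4  4  3  3  4  5  5  6  7
 i  5  5  5  4  4  4  4  5  6  7
 b  6  6  6  5  4  5  5  5  6  7
 n  7  7  7  6  5  5  6  5  6  7
 d  8  8  8  7  6  6  6  6  6  7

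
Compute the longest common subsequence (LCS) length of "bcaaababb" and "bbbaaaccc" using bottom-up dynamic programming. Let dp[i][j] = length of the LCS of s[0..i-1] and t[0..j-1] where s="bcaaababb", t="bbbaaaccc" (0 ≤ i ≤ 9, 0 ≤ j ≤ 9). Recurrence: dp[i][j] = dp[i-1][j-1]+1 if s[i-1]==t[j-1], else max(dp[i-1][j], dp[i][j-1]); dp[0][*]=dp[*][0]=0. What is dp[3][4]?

   ''  b  b  b  a  a  a  c  c  c
''  0  0  0  0  0  0  0  0  0  0
 b  0  1  1  1  1  1  1  1  1  1
 c  0  1  1  1  1  1  1  2  2  2
 a  0  1  1  1  2  2  2  2  2  2
 a  0  1  1  1  2  3  3  3  3  3
 a  0  1  1  1  2  3  4  4  4  4
 b  0  1  2  2  2  3  4  4  4  4
 a  0  1  2  2  3  3  4  4  4  4
 b  0  1  2  3  3  3  4  4  4  4
 b  0  1  2  3  3  3  4  4  4  4

2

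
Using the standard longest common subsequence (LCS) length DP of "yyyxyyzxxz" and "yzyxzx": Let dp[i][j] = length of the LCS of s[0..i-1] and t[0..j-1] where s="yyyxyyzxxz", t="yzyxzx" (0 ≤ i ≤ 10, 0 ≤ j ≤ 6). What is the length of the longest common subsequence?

5

   ''  y  z  y  x  z  x
''  0  0  0  0  0  0  0
 y  0  1  1  1  1  1  1
 y  0  1  1  2  2  2  2
 y  0  1  1  2  2  2  2
 x  0  1  1  2  3  3  3
 y  0  1  1  2  3  3  3
 y  0  1  1  2  3  3  3
 z  0  1  2  2  3  4  4
 x  0  1  2  2  3  4  5
 x  0  1  2  2  3  4  5
 z  0  1  2  2  3  4  5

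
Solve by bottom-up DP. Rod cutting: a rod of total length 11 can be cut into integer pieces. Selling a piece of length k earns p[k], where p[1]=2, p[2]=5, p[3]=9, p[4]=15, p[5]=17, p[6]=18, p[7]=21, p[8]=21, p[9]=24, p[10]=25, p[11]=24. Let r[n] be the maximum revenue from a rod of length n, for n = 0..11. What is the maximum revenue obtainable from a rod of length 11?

39

   n    0    1    2    3    4    5    6    7    8    9   10   11
r[n]    0    2    5    9   15   17   20   24   30   32   35   39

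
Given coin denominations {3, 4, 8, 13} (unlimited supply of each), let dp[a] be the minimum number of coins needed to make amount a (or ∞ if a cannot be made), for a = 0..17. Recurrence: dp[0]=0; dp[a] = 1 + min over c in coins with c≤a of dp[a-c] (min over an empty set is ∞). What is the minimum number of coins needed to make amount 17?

 a  0  1  2  3  4  5  6  7  8  9 10 11 12 13 14 15 16 17
dp  0  -  -  1  1  -  2  2  1  3  3  2  2  1  3  3  2  2
(- denotes ∞ / unreachable)

2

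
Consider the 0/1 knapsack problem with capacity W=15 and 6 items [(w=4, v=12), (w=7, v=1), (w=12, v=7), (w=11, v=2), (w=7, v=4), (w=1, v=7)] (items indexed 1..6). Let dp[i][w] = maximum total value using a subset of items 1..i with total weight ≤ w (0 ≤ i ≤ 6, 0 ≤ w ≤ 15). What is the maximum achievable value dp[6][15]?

i\w   0   1   2   3   4   5   6   7   8   9  10  11  12  13  14  15
  0   0   0   0   0   0   0   0   0   0   0   0   0   0   0   0   0
  1   0   0   0   0  12  12  12  12  12  12  12  12  12  12  12  12
  2   0   0   0   0  12  12  12  12  12  12  12  13  13  13  13  13
  3   0   0   0   0  12  12  12  12  12  12  12  13  13  13  13  13
  4   0   0   0   0  12  12  12  12  12  12  12  13  13  13  13  14
  5   0   0   0   0  12  12  12  12  12  12  12  16  16  16  16  16
  6   0   7   7   7  12  19  19  19  19  19  19  19  23  23  23  23

23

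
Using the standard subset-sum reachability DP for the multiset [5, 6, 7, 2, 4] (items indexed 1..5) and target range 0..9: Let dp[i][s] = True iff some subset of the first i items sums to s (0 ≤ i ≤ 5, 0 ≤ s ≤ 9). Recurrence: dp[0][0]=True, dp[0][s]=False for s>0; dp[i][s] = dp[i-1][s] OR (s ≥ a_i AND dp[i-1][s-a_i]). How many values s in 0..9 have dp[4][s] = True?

7

i\s   0   1   2   3   4   5   6   7   8   9
  0   T   F   F   F   F   F   F   F   F   F
  1   T   F   F   F   F   T   F   F   F   F
  2   T   F   F   F   F   T   T   F   F   F
  3   T   F   F   F   F   T   T   T   F   F
  4   T   F   T   F   F   T   T   T   T   T
  5   T   F   T   F   T   T   T   T   T   T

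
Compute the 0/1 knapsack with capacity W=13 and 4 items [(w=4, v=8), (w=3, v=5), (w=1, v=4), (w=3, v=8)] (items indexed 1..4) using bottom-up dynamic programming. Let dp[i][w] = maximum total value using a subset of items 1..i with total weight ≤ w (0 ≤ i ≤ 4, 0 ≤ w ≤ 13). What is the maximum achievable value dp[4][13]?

i\w   0   1   2   3   4   5   6   7   8   9  10  11  12  13
  0   0   0   0   0   0   0   0   0   0   0   0   0   0   0
  1   0   0   0   0   8   8   8   8   8   8   8   8   8   8
  2   0   0   0   5   8   8   8  13  13  13  13  13  13  13
  3   0   4   4   5   9  12  12  13  17  17  17  17  17  17
  4   0   4   4   8  12  12  13  17  20  20  21  25  25  25

25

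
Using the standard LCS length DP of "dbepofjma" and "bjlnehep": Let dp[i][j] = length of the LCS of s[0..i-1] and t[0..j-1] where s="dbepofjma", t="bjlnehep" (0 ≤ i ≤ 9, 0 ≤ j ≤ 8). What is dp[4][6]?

   ''  b  j  l  n  e  h  e  p
''  0  0  0  0  0  0  0  0  0
 d  0  0  0  0  0  0  0  0  0
 b  0  1  1  1  1  1  1  1  1
 e  0  1  1  1  1  2  2  2  2
 p  0  1  1  1  1  2  2  2  3
 o  0  1  1  1  1  2  2  2  3
 f  0  1  1  1  1  2  2  2  3
 j  0  1  2  2  2  2  2  2  3
 m  0  1  2  2  2  2  2  2  3
 a  0  1  2  2  2  2  2  2  3

2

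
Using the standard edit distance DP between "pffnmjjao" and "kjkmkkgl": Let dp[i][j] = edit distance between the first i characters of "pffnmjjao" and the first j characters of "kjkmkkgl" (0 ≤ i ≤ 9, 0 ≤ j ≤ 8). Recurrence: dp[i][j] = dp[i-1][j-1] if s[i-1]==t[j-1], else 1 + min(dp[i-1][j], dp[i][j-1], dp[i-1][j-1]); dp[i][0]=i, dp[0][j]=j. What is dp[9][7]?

8

   ''  k  j  k  m  k  k  g  l
''  0  1  2  3  4  5  6  7  8
 p  1  1  2  3  4  5  6  7  8
 f  2  2  2  3  4  5  6  7  8
 f  3  3  3  3  4  5  6  7  8
 n  4  4  4  4  4  5  6  7  8
 m  5  5  5  5  4  5  6  7  8
 j  6  6  5  6  5  5  6  7  8
 j  7  7  6  6  6  6  6  7  8
 a  8  8  7  7  7  7  7  7  8
 o  9  9  8  8  8  8  8  8  8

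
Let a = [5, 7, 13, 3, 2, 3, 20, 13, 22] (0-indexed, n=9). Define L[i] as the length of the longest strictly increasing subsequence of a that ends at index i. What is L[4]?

1

   i    0    1    2    3    4    5    6    7    8
a[i]    5    7   13    3    2    3   20   13   22
L[i]    1    2    3    1    1    2    4    3    5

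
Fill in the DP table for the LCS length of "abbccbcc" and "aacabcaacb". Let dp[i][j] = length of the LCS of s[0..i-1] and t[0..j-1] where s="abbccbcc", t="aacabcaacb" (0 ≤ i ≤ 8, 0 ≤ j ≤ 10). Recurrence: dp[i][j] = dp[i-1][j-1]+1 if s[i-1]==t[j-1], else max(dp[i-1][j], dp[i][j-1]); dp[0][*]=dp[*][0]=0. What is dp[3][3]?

   ''  a  a  c  a  b  c  a  a  c  b
''  0  0  0  0  0  0  0  0  0  0  0
 a  0  1  1  1  1  1  1  1  1  1  1
 b  0  1  1  1  1  2  2  2  2  2  2
 b  0  1  1  1  1  2  2  2  2  2  3
 c  0  1  1  2  2  2  3  3  3  3  3
 c  0  1  1  2  2  2  3  3  3  4  4
 b  0  1  1  2  2  3  3  3  3  4  5
 c  0  1  1  2  2  3  4  4  4  4  5
 c  0  1  1  2  2  3  4  4  4  5  5

1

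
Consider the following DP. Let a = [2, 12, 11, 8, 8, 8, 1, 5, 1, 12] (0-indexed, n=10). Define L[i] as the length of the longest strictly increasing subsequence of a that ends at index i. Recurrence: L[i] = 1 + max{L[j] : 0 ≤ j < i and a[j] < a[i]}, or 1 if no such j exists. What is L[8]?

   i    0    1    2    3    4    5    6    7    8    9
a[i]    2   12   11    8    8    8    1    5    1   12
L[i]    1    2    2    2    2    2    1    2    1    3

1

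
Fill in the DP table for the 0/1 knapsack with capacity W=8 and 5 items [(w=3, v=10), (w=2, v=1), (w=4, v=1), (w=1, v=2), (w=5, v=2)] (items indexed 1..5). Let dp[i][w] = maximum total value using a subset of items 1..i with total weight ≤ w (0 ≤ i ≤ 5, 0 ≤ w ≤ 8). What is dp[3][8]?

i\w   0   1   2   3   4   5   6   7   8
  0   0   0   0   0   0   0   0   0   0
  1   0   0   0  10  10  10  10  10  10
  2   0   0   1  10  10  11  11  11  11
  3   0   0   1  10  10  11  11  11  11
  4   0   2   2  10  12  12  13  13  13
  5   0   2   2  10  12  12  13  13  13

11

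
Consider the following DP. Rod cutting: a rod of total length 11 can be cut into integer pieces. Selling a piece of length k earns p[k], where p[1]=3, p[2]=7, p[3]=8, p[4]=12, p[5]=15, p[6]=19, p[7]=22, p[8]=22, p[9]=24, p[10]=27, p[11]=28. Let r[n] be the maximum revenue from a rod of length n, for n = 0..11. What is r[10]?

35

   n    0    1    2    3    4    5    6    7    8    9   10   11
r[n]    0    3    7   10   14   17   21   24   28   31   35   38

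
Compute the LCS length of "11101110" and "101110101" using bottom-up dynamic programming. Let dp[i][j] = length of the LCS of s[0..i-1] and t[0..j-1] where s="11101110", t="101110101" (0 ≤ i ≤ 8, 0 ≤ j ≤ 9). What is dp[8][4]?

   ''  1  0  1  1  1  0  1  0  1
''  0  0  0  0  0  0  0  0  0  0
 1  0  1  1  1  1  1  1  1  1  1
 1  0  1  1  2  2  2  2  2  2  2
 1  0  1  1  2  3  3  3  3  3  3
 0  0  1  2  2  3  3  4  4  4  4
 1  0  1  2  3  3  4  4  5  5  5
 1  0  1  2  3  4  4  4  5  5  6
 1  0  1  2  3  4  5  5  5  5  6
 0  0  1  2  3  4  5  6  6  6  6

4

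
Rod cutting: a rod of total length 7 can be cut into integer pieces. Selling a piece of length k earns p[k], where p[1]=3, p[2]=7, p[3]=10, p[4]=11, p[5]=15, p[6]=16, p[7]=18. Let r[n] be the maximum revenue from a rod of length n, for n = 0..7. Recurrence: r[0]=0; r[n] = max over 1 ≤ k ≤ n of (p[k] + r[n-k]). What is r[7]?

   n    0    1    2    3    4    5    6    7
r[n]    0    3    7   10   14   17   21   24

24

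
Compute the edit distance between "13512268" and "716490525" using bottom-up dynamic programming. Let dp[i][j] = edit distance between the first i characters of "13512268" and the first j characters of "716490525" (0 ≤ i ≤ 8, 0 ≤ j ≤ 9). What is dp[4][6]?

5

   ''  7  1  6  4  9  0  5  2  5
''  0  1  2  3  4  5  6  7  8  9
 1  1  1  1  2  3  4  5  6  7  8
 3  2  2  2  2  3  4  5  6  7  8
 5  3  3  3  3  3  4  5  5  6  7
 1  4  4  3  4  4  4  5  6  6  7
 2  5  5  4  4  5  5  5  6  6  7
 2  6  6  5  5  5  6  6  6  6  7
 6  7  7  6  5  6  6  7  7  7  7
 8  8  8  7  6  6  7  7  8  8  8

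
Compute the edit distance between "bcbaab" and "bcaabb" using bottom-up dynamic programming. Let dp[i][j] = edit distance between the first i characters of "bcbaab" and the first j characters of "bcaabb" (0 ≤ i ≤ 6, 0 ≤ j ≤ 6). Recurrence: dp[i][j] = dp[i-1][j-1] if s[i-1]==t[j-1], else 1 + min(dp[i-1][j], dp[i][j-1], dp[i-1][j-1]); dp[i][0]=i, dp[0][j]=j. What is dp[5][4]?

   ''  b  c  a  a  b  b
''  0  1  2  3  4  5  6
 b  1  0  1  2  3  4  5
 c  2  1  0  1  2  3  4
 b  3  2  1  1  2  2  3
 a  4  3  2  1  1  2  3
 a  5  4  3  2  1  2  3
 b  6  5  4  3  2  1  2

1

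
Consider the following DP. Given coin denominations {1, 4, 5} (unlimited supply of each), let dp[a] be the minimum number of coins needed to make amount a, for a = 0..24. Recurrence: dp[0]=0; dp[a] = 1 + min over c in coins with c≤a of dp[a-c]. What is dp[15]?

3

 a  0  1  2  3  4  5  6  7  8  9 10 11 12 13 14 15 16 17 18 19 20 21 22 23 24
dp  0  1  2  3  1  1  2  3  2  2  2  3  3  3  3  3  4  4  4  4  4  5  5  5  5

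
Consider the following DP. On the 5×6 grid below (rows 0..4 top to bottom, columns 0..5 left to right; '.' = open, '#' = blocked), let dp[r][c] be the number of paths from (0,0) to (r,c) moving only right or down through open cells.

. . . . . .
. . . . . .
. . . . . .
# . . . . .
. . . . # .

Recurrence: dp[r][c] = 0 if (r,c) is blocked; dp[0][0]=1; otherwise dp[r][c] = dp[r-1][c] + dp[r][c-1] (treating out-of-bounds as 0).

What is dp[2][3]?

10

r\c   0   1   2   3   4   5
  0   1   1   1   1   1   1
  1   1   2   3   4   5   6
  2   1   3   6  10  15  21
  3   0   3   9  19  34  55
  4   0   3  12  31   0  55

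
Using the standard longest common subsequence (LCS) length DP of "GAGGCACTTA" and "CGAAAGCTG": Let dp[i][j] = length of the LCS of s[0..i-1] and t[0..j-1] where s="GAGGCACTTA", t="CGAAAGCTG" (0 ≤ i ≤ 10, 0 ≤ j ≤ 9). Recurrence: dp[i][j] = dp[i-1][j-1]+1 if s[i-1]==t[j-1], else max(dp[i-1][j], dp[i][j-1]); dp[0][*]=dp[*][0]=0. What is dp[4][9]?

4

   ''  C  G  A  A  A  G  C  T  G
''  0  0  0  0  0  0  0  0  0  0
 G  0  0  1  1  1  1  1  1  1  1
 A  0  0  1  2  2  2  2  2  2  2
 G  0  0  1  2  2  2  3  3  3  3
 G  0  0  1  2  2  2  3  3  3  4
 C  0  1  1  2  2  2  3  4  4  4
 A  0  1  1  2  3  3  3  4  4  4
 C  0  1  1  2  3  3  3  4  4  4
 T  0  1  1  2  3  3  3  4  5  5
 T  0  1  1  2  3  3  3  4  5  5
 A  0  1  1  2  3  4  4  4  5  5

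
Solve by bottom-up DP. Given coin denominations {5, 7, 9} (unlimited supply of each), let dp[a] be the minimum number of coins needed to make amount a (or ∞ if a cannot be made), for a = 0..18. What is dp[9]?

1

 a  0  1  2  3  4  5  6  7  8  9 10 11 12 13 14 15 16 17 18
dp  0  -  -  -  -  1  -  1  -  1  2  -  2  -  2  3  2  3  2
(- denotes ∞ / unreachable)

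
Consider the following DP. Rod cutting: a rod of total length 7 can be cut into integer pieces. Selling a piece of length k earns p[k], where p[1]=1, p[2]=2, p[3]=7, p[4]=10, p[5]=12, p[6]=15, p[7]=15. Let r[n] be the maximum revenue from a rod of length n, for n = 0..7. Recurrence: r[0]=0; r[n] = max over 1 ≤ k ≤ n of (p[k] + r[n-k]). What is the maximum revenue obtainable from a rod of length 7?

17

   n    0    1    2    3    4    5    6    7
r[n]    0    1    2    7   10   12   15   17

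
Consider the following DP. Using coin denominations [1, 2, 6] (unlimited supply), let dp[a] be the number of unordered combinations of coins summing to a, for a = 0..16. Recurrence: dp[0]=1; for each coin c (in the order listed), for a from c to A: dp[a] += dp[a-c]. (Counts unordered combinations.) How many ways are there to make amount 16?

after  coin     0     1     2     3     4     5     6     7     8     9    10    11    12    13    14    15    16
          1     1     1     1     1     1     1     1     1     1     1     1     1     1     1     1     1     1
          2     1     1     2     2     3     3     4     4     5     5     6     6     7     7     8     8     9
          6     1     1     2     2     3     3     5     5     7     7     9     9    12    12    15    15    18

18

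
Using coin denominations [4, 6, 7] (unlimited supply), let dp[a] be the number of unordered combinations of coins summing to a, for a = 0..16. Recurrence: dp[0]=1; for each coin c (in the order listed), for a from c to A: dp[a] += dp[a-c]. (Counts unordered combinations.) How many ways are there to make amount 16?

after  coin     0     1     2     3     4     5     6     7     8     9    10    11    12    13    14    15    16
          4     1     0     0     0     1     0     0     0     1     0     0     0     1     0     0     0     1
          6     1     0     0     0     1     0     1     0     1     0     1     0     2     0     1     0     2
          7     1     0     0     0     1     0     1     1     1     0     1     1     2     1     2     1     2

2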